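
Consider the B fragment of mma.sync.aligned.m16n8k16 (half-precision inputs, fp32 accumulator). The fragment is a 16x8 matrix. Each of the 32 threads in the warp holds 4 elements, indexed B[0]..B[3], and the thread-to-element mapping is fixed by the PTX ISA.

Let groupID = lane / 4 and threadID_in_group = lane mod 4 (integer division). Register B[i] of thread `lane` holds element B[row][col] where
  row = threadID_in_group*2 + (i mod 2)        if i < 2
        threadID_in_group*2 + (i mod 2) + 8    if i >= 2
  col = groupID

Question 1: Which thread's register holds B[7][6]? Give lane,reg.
c=6→G=6  r=7→rhi=0,T=3,p=1
L=6*4+3=27  i=0*2+1=1

27,1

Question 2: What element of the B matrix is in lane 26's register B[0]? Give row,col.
4,6

lane 26: g=6 (26/4), t=2 (26%4)
i=0: r=2*2+0+0=4, c=g=6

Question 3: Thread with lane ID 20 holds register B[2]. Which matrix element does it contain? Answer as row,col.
L=20→G=20>>2=5, T=20&3=0
[2]→row 0·2+0+8=8  col G=5

8,5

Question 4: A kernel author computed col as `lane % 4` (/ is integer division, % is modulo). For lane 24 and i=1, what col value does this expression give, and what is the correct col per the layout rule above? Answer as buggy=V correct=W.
buggy=0 correct=6

`lane % 4`[24,1]->0
lane 24: g=6 (24/4), t=0 (24%4)
i=1: r=0*2+1+0=1, c=g=6
col: 0 vs 6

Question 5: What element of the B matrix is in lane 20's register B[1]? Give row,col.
1,5

lane 20: gr=5 (20/4), th=0 (20%4)
i=1: r=0*2+1+0=1, c=gr=5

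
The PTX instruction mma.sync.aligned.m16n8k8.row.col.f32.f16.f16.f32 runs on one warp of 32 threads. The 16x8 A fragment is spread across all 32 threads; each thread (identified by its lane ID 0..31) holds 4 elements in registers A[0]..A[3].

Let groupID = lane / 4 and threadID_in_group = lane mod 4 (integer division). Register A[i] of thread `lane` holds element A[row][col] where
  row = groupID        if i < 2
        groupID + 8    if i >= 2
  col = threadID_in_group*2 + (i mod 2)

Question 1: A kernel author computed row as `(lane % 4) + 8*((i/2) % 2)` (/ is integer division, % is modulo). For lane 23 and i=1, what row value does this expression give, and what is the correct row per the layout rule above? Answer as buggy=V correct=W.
buggy=3 correct=5

`(lane % 4) + 8*((i/2) % 2)`[23,1]->3
lane 23: g=5 (23/4), t=3 (23%4)
i=1: r=5+0=5, c=3*2+1=7
row: 3 vs 5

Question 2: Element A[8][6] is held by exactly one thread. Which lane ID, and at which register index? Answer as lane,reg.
r=8⇒gr=0,Rb=1  c=6⇒th=3,odd=0
L=0*4+3=3  i=1*2+0=2

3,2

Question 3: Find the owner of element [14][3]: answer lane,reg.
r=14⇒gr=6,Rb=1  c=3⇒th=1,odd=1
L=6*4+1=25  i=1*2+1=3

25,3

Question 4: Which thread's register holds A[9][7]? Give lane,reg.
r=9->g=1,rb=1  c=7->t=3,b0=1
L=1*4+3=7  i=1*2+1=3

7,3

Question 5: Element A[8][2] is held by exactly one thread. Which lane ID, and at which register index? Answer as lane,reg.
r: 8->gid=0,r8=1  c: 2->tid=1,i&1=0
L=0*4+1=1  i=1*2+0=2

1,2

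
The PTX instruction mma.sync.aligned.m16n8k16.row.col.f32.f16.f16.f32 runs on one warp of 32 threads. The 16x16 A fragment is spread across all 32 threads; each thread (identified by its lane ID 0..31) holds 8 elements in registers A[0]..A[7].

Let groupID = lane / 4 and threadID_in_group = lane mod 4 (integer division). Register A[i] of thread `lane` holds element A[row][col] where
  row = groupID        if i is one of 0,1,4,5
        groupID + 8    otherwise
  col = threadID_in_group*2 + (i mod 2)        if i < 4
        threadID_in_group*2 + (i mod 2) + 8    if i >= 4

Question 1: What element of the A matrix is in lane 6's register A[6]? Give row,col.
lane 6->6/4=1, 6 mod 4=2
i=6  r:1+8->9  c:2·2+0+8->12

9,12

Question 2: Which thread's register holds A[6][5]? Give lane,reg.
r=6->g=6,rb=0  c=5->cb=0,t=2,b0=1
L=6*4+2=26  i=0*4+0*2+1=1

26,1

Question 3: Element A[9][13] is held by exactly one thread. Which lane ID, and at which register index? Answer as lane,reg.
r=9⇒gr=1,Rb=1  c=13⇒Cb=1,th=2,odd=1
L=1*4+2=6  i=1*4+1*2+1=7

6,7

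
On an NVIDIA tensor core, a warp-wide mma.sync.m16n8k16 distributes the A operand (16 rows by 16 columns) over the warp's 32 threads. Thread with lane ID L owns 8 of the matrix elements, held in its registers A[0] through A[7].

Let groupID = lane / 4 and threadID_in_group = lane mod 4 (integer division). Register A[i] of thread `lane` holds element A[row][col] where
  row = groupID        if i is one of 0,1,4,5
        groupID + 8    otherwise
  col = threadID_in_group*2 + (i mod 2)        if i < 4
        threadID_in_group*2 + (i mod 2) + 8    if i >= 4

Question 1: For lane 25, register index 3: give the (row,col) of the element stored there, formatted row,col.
lane 25: gr=6 (25/4), th=1 (25%4)
i=3: r=6+8=14, c=1*2+1+0=3

14,3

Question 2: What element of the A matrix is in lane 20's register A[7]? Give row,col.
20: gid=5,tid=0
[7] (5+8,0*2+1+8) = (13,9)

13,9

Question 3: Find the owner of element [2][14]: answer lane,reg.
11,4

r=2→G=2,rhi=0  c=14→chi=1,T=3,p=0
L=2*4+3=11  i=1*4+0*2+0=4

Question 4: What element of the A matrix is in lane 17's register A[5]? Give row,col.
4,11

lane 17: G=4 (17/4), T=1 (17%4)
i=5: r=4+0=4, c=1*2+1+8=11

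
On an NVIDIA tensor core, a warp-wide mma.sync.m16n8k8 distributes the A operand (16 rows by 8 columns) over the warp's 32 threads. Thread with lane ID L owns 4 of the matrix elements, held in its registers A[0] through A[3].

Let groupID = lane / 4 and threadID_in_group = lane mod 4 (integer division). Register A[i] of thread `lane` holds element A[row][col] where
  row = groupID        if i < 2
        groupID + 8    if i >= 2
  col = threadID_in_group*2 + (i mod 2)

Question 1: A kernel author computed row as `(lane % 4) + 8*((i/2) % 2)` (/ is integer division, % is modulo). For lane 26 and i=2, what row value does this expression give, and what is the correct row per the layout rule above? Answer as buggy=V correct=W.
buggy=10 correct=14

`(lane % 4) + 8*((i/2) % 2)`[26,2]→10
26: G=6,T=2
[2] (6+8,2*2+0) = (14,4)
row: 10 vs 14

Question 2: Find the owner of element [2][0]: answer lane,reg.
r=2->g=2,rb=0  c=0->t=0,b0=0
L=2*4+0=8  i=0*2+0=0

8,0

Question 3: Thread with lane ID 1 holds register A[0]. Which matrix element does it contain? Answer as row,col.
0,2

L=1⇒gr=1>>2=0, th=1&3=1
[0]⇒row 0+0=0  col 1·2+0=2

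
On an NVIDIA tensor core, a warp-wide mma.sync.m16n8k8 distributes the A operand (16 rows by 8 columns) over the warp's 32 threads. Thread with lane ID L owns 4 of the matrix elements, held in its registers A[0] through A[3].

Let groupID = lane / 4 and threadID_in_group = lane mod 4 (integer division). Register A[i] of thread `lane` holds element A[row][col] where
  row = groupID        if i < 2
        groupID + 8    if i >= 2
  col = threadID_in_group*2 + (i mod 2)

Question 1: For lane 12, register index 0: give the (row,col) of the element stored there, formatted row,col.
lane 12: G=3 (12/4), T=0 (12%4)
i=0: r=3+0=3, c=0*2+0=0

3,0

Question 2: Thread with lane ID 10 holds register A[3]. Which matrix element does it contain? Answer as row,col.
10,5

lane 10: G=2 (10/4), T=2 (10%4)
i=3: r=2+8=10, c=2*2+1=5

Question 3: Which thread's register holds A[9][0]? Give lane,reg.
4,2

r:9=>grp=1,rB=1  c:0=>tig=0,lo=0
L=1*4+0=4  i=1*2+0=2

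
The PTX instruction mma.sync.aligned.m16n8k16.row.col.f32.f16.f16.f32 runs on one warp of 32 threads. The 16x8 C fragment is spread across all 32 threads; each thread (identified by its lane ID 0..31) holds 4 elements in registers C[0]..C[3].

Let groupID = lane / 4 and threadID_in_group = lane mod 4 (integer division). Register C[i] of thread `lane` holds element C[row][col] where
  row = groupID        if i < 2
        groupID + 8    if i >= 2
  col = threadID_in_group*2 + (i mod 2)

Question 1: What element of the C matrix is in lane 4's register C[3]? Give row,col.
9,1

L=4⇒gr=4>>2=1, th=4&3=0
[3]⇒row 1+8=9  col 0·2+1=1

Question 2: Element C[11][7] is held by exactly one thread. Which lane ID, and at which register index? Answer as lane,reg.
15,3

r=11→G=3,rhi=1  c=7→T=3,p=1
L=3*4+3=15  i=1*2+1=3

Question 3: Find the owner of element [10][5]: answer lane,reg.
10,3

r: 10->gid=2,r8=1  c: 5->tid=2,i&1=1
L=2*4+2=10  i=1*2+1=3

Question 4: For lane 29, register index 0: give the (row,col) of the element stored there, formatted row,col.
lane 29: gid=7 (29/4), tid=1 (29%4)
i=0: r=7+0=7, c=1*2+0=2

7,2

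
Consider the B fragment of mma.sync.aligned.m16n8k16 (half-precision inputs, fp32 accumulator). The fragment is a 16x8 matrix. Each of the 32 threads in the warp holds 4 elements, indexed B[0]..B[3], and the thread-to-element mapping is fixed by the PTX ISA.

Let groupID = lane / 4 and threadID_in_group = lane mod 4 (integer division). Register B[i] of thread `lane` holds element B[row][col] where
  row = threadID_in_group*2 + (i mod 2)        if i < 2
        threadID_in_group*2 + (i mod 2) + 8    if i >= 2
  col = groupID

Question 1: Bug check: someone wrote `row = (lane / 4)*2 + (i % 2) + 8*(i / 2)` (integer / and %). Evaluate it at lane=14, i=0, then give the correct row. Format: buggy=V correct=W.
buggy=6 correct=4

`(lane / 4)*2 + (i % 2) + 8*(i / 2)`[14,0]⇒6
L=14⇒gr=14>>2=3, th=14&3=2
[0]⇒row 2·2+0+0=4  col gr=3
row: 6 vs 4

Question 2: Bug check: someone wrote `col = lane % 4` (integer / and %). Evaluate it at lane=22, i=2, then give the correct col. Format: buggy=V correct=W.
buggy=2 correct=5

`lane % 4`[22,2]=>2
lane 22=>22/4=5, 22 mod 4=2
i=2  r:2·2+0+8=>12  c:5
col: 2 vs 5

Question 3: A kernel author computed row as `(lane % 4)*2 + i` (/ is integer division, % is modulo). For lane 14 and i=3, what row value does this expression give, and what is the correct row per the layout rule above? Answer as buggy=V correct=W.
buggy=7 correct=13

`(lane % 4)*2 + i`[14,3]->7
14: g=3,t=2
[3] (2*2+1+8,3) = (13,3)
row: 7 vs 13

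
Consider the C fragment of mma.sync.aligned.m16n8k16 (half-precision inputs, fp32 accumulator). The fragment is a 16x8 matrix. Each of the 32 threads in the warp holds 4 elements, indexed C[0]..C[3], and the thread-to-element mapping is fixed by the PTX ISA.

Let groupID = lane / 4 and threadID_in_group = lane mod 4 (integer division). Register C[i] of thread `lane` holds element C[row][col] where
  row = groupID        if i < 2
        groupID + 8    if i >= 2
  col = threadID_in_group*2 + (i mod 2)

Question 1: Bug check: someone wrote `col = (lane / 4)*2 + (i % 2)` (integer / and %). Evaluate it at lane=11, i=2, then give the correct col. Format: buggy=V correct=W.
`(lane / 4)*2 + (i % 2)`[11,2]->4
lane 11->11/4=2, 11 mod 4=3
i=2  r:2+8->10  c:2·3+0->6
col: 4 vs 6

buggy=4 correct=6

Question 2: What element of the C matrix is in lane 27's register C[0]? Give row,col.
6,6

27: grp=6,tig=3
[0] (6+0,3*2+0) = (6,6)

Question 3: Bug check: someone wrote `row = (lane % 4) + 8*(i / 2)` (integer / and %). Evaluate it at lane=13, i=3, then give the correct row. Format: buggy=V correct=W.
`(lane % 4) + 8*(i / 2)`[13,3]->9
13: g=3,t=1
[3] (3+8,1*2+1) = (11,3)
row: 9 vs 11

buggy=9 correct=11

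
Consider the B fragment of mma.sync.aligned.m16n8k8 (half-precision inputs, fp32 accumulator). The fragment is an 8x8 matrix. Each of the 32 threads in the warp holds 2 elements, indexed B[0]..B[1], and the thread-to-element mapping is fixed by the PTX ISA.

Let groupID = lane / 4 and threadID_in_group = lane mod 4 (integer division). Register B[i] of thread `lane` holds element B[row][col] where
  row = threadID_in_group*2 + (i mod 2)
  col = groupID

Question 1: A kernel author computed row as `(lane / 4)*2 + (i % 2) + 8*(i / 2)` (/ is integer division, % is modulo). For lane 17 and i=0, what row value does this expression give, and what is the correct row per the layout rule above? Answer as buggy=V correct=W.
buggy=8 correct=2

`(lane / 4)*2 + (i % 2) + 8*(i / 2)`[17,0]=>8
L=17=>grp=17>>2=4, tig=17&3=1
[0]=>row 1·2+0=2  col grp=4
row: 8 vs 2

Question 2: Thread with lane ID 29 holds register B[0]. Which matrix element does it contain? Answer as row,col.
lane 29=>29/4=7, 29 mod 4=1
i=0  r:2·1+0=>2  c:7

2,7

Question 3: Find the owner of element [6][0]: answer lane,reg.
3,0

c:0=>grp=0  r:6=>tig=3,lo=0
L=0*4+3=3  i=0=0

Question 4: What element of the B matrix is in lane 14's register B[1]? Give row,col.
lane 14: grp=3 (14/4), tig=2 (14%4)
i=1: r=2*2+1=5, c=grp=3

5,3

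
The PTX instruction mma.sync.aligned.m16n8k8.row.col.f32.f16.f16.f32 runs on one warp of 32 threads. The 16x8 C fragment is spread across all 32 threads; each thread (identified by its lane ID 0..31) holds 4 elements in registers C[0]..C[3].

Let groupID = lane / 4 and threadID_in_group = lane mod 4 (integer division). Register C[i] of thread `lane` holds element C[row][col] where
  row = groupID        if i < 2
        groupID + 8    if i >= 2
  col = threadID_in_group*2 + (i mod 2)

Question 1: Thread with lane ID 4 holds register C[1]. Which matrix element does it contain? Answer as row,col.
1,1

lane 4->4/4=1, 4 mod 4=0
i=1  r:1+0->1  c:2·0+1->1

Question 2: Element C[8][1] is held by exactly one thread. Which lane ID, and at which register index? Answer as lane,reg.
0,3

r: 8->gid=0,r8=1  c: 1->tid=0,i&1=1
L=0*4+0=0  i=1*2+1=3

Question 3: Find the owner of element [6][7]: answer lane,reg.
27,1

r=6→G=6,rhi=0  c=7→T=3,p=1
L=6*4+3=27  i=0*2+1=1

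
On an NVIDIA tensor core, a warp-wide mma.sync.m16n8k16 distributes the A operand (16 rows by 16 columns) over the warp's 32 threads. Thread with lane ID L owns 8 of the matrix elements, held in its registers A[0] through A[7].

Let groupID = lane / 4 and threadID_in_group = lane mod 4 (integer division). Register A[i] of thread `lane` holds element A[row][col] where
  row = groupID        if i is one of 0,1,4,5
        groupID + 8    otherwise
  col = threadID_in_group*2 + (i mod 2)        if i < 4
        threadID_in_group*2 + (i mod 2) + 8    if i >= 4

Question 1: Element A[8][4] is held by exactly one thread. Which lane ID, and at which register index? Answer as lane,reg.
r: 8->gid=0,r8=1  c: 4->c8=0,tid=2,i&1=0
L=0*4+2=2  i=0*4+1*2+0=2

2,2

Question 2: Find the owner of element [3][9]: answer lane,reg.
r=3->g=3,rb=0  c=9->cb=1,t=0,b0=1
L=3*4+0=12  i=1*4+0*2+1=5

12,5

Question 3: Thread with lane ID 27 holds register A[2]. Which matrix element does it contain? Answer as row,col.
lane 27: gid=6 (27/4), tid=3 (27%4)
i=2: r=6+8=14, c=3*2+0+0=6

14,6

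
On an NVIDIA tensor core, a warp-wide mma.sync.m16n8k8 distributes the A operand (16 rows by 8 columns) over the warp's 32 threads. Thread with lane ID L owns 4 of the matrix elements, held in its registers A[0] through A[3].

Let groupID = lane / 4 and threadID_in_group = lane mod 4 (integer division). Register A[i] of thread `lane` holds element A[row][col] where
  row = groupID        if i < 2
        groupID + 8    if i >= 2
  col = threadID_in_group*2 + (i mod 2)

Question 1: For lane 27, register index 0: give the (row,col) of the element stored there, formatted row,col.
6,6

lane 27: g=6 (27/4), t=3 (27%4)
i=0: r=6+0=6, c=3*2+0=6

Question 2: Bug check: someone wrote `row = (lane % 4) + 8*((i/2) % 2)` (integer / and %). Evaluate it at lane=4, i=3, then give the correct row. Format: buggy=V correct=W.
`(lane % 4) + 8*((i/2) % 2)`[4,3]→8
L=4→G=4>>2=1, T=4&3=0
[3]→row 1+8=9  col 0·2+1=1
row: 8 vs 9

buggy=8 correct=9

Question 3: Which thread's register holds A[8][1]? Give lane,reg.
0,3

r:8=>grp=0,rB=1  c:1=>tig=0,lo=1
L=0*4+0=0  i=1*2+1=3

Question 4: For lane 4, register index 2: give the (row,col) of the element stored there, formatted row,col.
9,0

lane 4->4/4=1, 4 mod 4=0
i=2  r:1+8->9  c:2·0+0->0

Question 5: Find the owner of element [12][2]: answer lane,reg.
17,2

r: 12->gid=4,r8=1  c: 2->tid=1,i&1=0
L=4*4+1=17  i=1*2+0=2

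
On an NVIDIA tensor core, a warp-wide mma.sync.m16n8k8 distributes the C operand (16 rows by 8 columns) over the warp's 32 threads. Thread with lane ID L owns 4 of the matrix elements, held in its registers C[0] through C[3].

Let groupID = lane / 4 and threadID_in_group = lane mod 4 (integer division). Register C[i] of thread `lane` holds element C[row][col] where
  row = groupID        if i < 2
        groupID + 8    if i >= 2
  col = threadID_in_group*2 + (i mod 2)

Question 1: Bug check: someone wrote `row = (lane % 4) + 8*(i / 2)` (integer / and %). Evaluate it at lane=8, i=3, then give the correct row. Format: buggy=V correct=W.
`(lane % 4) + 8*(i / 2)`[8,3]->8
L=8->g=8>>2=2, t=8&3=0
[3]->row 2+8=10  col 0·2+1=1
row: 8 vs 10

buggy=8 correct=10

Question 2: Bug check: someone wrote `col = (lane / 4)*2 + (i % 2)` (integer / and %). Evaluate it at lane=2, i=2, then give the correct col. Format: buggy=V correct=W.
`(lane / 4)*2 + (i % 2)`[2,2]->0
lane 2: g=0 (2/4), t=2 (2%4)
i=2: r=0+8=8, c=2*2+0=4
col: 0 vs 4

buggy=0 correct=4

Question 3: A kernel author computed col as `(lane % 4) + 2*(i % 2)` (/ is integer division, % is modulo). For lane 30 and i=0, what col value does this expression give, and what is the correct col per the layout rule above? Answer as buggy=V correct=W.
buggy=2 correct=4

`(lane % 4) + 2*(i % 2)`[30,0]=>2
30: grp=7,tig=2
[0] (7+0,2*2+0) = (7,4)
col: 2 vs 4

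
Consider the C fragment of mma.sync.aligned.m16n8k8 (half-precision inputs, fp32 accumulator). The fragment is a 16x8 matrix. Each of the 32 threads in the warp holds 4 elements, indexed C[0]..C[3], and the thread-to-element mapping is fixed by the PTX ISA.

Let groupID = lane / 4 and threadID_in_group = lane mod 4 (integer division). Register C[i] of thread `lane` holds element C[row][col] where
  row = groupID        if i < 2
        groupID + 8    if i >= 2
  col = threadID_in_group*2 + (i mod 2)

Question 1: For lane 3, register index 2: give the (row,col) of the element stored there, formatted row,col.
lane 3=>3/4=0, 3 mod 4=3
i=2  r:0+8=>8  c:2·3+0=>6

8,6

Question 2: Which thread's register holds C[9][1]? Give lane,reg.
r=9->g=1,rb=1  c=1->t=0,b0=1
L=1*4+0=4  i=1*2+1=3

4,3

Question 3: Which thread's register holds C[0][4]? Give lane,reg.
2,0

r: 0->gid=0,r8=0  c: 4->tid=2,i&1=0
L=0*4+2=2  i=0*2+0=0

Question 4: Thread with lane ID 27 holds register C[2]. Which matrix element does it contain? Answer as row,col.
14,6

lane 27⇒27/4=6, 27 mod 4=3
i=2  r:6+8⇒14  c:2·3+0⇒6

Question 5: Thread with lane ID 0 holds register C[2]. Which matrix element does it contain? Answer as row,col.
8,0

0: grp=0,tig=0
[2] (0+8,0*2+0) = (8,0)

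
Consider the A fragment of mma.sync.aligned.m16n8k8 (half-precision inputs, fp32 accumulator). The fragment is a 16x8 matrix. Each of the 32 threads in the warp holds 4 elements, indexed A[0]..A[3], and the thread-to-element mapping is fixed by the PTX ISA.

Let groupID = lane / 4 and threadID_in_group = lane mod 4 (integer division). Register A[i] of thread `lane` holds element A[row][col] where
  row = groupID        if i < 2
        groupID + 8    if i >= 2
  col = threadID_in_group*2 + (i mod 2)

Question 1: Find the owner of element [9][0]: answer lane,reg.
4,2

r=9->g=1,rb=1  c=0->t=0,b0=0
L=1*4+0=4  i=1*2+0=2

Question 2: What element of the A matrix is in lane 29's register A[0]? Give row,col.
lane 29: gr=7 (29/4), th=1 (29%4)
i=0: r=7+0=7, c=1*2+0=2

7,2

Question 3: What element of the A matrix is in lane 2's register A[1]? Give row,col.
0,5

lane 2⇒2/4=0, 2 mod 4=2
i=1  r:0+0⇒0  c:2·2+1⇒5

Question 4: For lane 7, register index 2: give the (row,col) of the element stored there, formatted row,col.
7: gid=1,tid=3
[2] (1+8,3*2+0) = (9,6)

9,6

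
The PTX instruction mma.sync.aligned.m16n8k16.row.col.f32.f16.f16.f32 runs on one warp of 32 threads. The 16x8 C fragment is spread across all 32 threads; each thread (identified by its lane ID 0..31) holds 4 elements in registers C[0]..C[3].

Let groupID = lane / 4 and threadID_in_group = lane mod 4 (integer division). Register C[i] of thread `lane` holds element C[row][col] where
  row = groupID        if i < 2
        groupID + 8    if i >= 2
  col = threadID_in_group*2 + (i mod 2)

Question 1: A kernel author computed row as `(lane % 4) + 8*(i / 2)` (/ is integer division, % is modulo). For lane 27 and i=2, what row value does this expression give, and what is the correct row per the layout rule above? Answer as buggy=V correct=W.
`(lane % 4) + 8*(i / 2)`[27,2]->11
27: gid=6,tid=3
[2] (6+8,3*2+0) = (14,6)
row: 11 vs 14

buggy=11 correct=14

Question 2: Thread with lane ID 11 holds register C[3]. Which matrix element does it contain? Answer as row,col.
L=11⇒gr=11>>2=2, th=11&3=3
[3]⇒row 2+8=10  col 3·2+1=7

10,7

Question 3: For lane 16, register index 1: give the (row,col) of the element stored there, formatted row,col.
lane 16: gr=4 (16/4), th=0 (16%4)
i=1: r=4+0=4, c=0*2+1=1

4,1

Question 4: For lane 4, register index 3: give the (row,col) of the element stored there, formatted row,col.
lane 4: g=1 (4/4), t=0 (4%4)
i=3: r=1+8=9, c=0*2+1=1

9,1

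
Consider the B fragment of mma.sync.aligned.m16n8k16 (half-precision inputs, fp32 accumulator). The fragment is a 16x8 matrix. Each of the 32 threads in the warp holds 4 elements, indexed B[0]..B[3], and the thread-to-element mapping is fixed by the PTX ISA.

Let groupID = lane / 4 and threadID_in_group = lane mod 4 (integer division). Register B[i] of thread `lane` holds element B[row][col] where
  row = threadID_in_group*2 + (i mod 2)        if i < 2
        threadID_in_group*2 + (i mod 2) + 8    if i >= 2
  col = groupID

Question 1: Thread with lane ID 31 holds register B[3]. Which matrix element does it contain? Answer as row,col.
15,7

lane 31: gid=7 (31/4), tid=3 (31%4)
i=3: r=3*2+1+8=15, c=gid=7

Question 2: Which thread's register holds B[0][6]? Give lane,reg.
c=6⇒gr=6  r=0⇒Rb=0,th=0,odd=0
L=6*4+0=24  i=0*2+0=0

24,0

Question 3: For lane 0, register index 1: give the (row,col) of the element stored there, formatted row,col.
1,0

L=0->gid=0>>2=0, tid=0&3=0
[1]->row 0·2+1+0=1  col gid=0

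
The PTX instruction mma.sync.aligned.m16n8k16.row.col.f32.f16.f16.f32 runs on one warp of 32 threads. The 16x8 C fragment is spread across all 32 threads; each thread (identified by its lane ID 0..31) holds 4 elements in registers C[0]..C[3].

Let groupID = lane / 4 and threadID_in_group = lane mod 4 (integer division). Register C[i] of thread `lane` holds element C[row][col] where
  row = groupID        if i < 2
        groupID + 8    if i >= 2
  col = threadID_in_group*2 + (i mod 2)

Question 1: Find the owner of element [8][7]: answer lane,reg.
r:8=>grp=0,rB=1  c:7=>tig=3,lo=1
L=0*4+3=3  i=1*2+1=3

3,3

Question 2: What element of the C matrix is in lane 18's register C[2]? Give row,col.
12,4

L=18⇒gr=18>>2=4, th=18&3=2
[2]⇒row 4+8=12  col 2·2+0=4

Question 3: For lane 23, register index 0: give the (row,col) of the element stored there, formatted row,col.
lane 23: gid=5 (23/4), tid=3 (23%4)
i=0: r=5+0=5, c=3*2+0=6

5,6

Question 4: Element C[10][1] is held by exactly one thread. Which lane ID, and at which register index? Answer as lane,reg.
8,3

r:10=>grp=2,rB=1  c:1=>tig=0,lo=1
L=2*4+0=8  i=1*2+1=3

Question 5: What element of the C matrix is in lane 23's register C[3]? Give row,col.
13,7

L=23⇒gr=23>>2=5, th=23&3=3
[3]⇒row 5+8=13  col 3·2+1=7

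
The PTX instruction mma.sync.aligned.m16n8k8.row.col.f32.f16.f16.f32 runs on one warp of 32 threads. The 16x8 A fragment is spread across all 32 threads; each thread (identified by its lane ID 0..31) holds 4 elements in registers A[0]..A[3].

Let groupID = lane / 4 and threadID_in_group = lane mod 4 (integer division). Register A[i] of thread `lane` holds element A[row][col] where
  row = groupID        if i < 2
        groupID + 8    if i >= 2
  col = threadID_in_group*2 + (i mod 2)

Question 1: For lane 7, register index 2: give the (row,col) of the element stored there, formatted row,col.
9,6

7: G=1,T=3
[2] (1+8,3*2+0) = (9,6)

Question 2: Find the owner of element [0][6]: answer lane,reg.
r=0->g=0,rb=0  c=6->t=3,b0=0
L=0*4+3=3  i=0*2+0=0

3,0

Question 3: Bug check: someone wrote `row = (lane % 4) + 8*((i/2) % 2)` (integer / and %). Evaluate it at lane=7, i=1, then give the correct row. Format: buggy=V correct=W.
buggy=3 correct=1

`(lane % 4) + 8*((i/2) % 2)`[7,1]->3
lane 7: gid=1 (7/4), tid=3 (7%4)
i=1: r=1+0=1, c=3*2+1=7
row: 3 vs 1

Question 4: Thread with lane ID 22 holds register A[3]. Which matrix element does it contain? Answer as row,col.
22: G=5,T=2
[3] (5+8,2*2+1) = (13,5)

13,5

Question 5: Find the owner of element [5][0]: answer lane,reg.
20,0

r=5→G=5,rhi=0  c=0→T=0,p=0
L=5*4+0=20  i=0*2+0=0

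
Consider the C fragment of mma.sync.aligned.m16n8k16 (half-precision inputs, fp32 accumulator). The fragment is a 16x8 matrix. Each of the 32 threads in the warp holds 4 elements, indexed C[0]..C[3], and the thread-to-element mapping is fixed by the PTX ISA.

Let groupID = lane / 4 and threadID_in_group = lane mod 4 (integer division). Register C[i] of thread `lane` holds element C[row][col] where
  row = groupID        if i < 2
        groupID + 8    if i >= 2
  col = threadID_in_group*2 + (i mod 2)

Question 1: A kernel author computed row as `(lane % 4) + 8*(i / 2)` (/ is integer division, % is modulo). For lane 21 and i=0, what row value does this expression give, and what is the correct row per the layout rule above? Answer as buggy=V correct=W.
buggy=1 correct=5

`(lane % 4) + 8*(i / 2)`[21,0]=>1
lane 21=>21/4=5, 21 mod 4=1
i=0  r:5+0=>5  c:2·1+0=>2
row: 1 vs 5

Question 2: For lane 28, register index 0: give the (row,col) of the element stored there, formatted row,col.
7,0

L=28->g=28>>2=7, t=28&3=0
[0]->row 7+0=7  col 0·2+0=0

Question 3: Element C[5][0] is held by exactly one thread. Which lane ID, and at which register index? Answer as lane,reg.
20,0

r: 5->gid=5,r8=0  c: 0->tid=0,i&1=0
L=5*4+0=20  i=0*2+0=0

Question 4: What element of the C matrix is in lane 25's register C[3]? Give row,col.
lane 25: G=6 (25/4), T=1 (25%4)
i=3: r=6+8=14, c=1*2+1=3

14,3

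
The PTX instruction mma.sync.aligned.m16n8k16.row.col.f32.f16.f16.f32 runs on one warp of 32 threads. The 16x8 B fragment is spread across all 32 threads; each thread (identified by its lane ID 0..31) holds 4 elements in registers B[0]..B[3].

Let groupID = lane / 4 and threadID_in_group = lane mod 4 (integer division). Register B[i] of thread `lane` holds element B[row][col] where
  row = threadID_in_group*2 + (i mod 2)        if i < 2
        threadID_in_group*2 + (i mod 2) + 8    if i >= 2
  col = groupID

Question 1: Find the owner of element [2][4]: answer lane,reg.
17,0

c=4→G=4  r=2→rhi=0,T=1,p=0
L=4*4+1=17  i=0*2+0=0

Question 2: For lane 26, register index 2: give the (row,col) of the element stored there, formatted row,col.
26: gid=6,tid=2
[2] (2*2+0+8,6) = (12,6)

12,6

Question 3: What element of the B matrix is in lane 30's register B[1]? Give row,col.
5,7

30: G=7,T=2
[1] (2*2+1+0,7) = (5,7)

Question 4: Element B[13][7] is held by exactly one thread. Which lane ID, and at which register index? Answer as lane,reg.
c=7⇒gr=7  r=13⇒Rb=1,th=2,odd=1
L=7*4+2=30  i=1*2+1=3

30,3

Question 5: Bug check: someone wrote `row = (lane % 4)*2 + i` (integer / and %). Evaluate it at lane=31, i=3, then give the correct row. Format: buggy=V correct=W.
`(lane % 4)*2 + i`[31,3]→9
31: G=7,T=3
[3] (3*2+1+8,7) = (15,7)
row: 9 vs 15

buggy=9 correct=15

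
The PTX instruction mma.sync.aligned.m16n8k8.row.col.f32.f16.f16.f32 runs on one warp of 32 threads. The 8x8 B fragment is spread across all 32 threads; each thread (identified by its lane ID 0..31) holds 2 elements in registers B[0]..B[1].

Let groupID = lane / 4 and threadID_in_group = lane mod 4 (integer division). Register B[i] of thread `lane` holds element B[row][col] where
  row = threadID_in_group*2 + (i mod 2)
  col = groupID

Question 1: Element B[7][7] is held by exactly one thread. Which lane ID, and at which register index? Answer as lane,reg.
c=7->g=7  r=7->t=3,b0=1
L=7*4+3=31  i=1=1

31,1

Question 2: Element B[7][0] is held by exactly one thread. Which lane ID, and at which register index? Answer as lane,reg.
3,1

c=0→G=0  r=7→T=3,p=1
L=0*4+3=3  i=1=1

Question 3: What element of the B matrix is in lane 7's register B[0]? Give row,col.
L=7⇒gr=7>>2=1, th=7&3=3
[0]⇒row 3·2+0=6  col gr=1

6,1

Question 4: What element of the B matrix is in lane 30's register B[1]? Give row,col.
5,7

lane 30=>30/4=7, 30 mod 4=2
i=1  r:2·2+1=>5  c:7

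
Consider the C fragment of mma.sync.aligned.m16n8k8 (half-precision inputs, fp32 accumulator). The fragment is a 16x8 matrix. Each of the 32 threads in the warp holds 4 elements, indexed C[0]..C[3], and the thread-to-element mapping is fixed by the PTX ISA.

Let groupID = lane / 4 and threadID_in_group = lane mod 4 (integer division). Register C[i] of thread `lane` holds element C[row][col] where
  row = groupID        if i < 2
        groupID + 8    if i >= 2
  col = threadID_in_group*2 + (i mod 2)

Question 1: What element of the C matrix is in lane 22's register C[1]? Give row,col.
5,5

L=22→G=22>>2=5, T=22&3=2
[1]→row 5+0=5  col 2·2+1=5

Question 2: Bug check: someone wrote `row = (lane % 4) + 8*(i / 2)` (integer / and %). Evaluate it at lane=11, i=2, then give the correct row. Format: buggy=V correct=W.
`(lane % 4) + 8*(i / 2)`[11,2]->11
lane 11->11/4=2, 11 mod 4=3
i=2  r:2+8->10  c:2·3+0->6
row: 11 vs 10

buggy=11 correct=10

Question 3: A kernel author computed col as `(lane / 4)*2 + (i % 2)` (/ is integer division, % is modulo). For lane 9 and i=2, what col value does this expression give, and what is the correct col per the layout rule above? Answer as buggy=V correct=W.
buggy=4 correct=2

`(lane / 4)*2 + (i % 2)`[9,2]→4
9: G=2,T=1
[2] (2+8,1*2+0) = (10,2)
col: 4 vs 2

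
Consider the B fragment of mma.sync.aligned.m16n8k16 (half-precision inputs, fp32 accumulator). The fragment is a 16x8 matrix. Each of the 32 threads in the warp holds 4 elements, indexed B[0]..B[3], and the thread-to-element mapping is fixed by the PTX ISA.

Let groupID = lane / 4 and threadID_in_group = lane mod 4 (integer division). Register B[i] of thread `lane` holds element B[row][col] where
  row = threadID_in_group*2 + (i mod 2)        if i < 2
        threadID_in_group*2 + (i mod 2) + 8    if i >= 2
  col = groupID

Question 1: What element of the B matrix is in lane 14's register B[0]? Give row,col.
L=14->gid=14>>2=3, tid=14&3=2
[0]->row 2·2+0+0=4  col gid=3

4,3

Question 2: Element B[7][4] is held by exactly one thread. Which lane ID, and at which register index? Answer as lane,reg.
19,1

c=4⇒gr=4  r=7⇒Rb=0,th=3,odd=1
L=4*4+3=19  i=0*2+1=1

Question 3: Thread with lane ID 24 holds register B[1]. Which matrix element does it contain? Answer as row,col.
24: g=6,t=0
[1] (0*2+1+0,6) = (1,6)

1,6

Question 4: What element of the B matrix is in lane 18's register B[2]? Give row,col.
18: g=4,t=2
[2] (2*2+0+8,4) = (12,4)

12,4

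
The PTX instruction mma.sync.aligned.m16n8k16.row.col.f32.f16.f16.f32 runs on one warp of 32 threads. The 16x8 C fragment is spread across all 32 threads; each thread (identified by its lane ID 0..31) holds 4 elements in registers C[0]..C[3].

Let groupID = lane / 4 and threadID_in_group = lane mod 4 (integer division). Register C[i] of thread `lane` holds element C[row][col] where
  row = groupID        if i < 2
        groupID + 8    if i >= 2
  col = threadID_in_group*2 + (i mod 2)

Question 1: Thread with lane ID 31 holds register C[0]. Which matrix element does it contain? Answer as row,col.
31: gr=7,th=3
[0] (7+0,3*2+0) = (7,6)

7,6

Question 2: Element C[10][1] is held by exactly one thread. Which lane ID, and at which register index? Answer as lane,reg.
r: 10->gid=2,r8=1  c: 1->tid=0,i&1=1
L=2*4+0=8  i=1*2+1=3

8,3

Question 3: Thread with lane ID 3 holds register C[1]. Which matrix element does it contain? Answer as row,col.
lane 3->3/4=0, 3 mod 4=3
i=1  r:0+0->0  c:2·3+1->7

0,7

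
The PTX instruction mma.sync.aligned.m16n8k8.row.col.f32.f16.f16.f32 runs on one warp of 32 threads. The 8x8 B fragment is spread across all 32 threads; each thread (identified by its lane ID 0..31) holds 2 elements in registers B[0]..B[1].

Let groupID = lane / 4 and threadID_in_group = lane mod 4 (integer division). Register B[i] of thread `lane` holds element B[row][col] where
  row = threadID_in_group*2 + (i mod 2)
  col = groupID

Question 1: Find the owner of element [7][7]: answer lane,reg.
31,1

c:7=>grp=7  r:7=>tig=3,lo=1
L=7*4+3=31  i=1=1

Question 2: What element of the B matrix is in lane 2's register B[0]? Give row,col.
4,0

L=2->g=2>>2=0, t=2&3=2
[0]->row 2·2+0=4  col g=0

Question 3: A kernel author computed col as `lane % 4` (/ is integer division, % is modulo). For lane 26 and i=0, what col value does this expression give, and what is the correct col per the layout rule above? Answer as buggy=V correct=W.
buggy=2 correct=6

`lane % 4`[26,0]->2
L=26->g=26>>2=6, t=26&3=2
[0]->row 2·2+0=4  col g=6
col: 2 vs 6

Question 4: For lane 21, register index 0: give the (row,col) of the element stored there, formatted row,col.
L=21=>grp=21>>2=5, tig=21&3=1
[0]=>row 1·2+0=2  col grp=5

2,5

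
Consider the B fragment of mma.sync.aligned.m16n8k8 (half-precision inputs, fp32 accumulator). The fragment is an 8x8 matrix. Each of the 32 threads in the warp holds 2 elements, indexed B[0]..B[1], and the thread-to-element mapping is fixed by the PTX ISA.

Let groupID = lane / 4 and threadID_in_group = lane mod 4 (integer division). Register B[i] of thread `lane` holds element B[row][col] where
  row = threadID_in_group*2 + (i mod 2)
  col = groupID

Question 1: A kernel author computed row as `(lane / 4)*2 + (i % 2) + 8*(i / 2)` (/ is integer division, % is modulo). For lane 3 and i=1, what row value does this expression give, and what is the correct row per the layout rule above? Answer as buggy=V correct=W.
`(lane / 4)*2 + (i % 2) + 8*(i / 2)`[3,1]->1
lane 3: g=0 (3/4), t=3 (3%4)
i=1: r=3*2+1=7, c=g=0
row: 1 vs 7

buggy=1 correct=7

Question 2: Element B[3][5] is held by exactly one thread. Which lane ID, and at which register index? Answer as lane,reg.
c=5⇒gr=5  r=3⇒th=1,odd=1
L=5*4+1=21  i=1=1

21,1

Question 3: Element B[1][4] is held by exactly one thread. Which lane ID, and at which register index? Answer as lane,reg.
c=4→G=4  r=1→T=0,p=1
L=4*4+0=16  i=1=1

16,1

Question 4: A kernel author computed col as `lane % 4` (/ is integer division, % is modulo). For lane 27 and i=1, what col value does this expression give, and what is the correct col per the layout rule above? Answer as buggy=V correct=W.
buggy=3 correct=6

`lane % 4`[27,1]->3
L=27->g=27>>2=6, t=27&3=3
[1]->row 3·2+1=7  col g=6
col: 3 vs 6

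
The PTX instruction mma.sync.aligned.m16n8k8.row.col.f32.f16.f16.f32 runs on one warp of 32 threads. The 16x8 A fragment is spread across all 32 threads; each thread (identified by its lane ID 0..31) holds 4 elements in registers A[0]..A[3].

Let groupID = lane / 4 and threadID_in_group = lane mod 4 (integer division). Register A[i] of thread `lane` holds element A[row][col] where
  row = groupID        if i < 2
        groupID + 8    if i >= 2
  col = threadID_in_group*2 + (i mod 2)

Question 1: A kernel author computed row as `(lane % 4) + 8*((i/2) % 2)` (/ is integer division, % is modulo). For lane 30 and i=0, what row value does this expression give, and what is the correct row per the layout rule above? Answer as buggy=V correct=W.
buggy=2 correct=7

`(lane % 4) + 8*((i/2) % 2)`[30,0]=>2
30: grp=7,tig=2
[0] (7+0,2*2+0) = (7,4)
row: 2 vs 7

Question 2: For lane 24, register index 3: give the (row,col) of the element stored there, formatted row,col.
lane 24->24/4=6, 24 mod 4=0
i=3  r:6+8->14  c:2·0+1->1

14,1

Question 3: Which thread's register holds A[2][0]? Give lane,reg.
r:2=>grp=2,rB=0  c:0=>tig=0,lo=0
L=2*4+0=8  i=0*2+0=0

8,0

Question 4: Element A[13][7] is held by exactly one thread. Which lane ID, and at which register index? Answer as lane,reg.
r=13→G=5,rhi=1  c=7→T=3,p=1
L=5*4+3=23  i=1*2+1=3

23,3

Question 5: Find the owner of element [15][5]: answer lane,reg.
30,3

r=15⇒gr=7,Rb=1  c=5⇒th=2,odd=1
L=7*4+2=30  i=1*2+1=3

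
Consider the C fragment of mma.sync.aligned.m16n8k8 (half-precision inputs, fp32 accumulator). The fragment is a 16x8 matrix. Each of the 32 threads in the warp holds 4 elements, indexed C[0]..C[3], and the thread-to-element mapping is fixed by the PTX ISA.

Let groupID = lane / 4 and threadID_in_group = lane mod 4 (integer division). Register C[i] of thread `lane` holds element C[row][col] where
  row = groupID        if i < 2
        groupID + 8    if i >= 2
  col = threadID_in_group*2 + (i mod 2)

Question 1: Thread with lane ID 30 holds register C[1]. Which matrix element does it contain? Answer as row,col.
lane 30->30/4=7, 30 mod 4=2
i=1  r:7+0->7  c:2·2+1->5

7,5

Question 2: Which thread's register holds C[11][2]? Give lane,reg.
13,2

r=11⇒gr=3,Rb=1  c=2⇒th=1,odd=0
L=3*4+1=13  i=1*2+0=2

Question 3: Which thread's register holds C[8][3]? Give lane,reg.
r=8->g=0,rb=1  c=3->t=1,b0=1
L=0*4+1=1  i=1*2+1=3

1,3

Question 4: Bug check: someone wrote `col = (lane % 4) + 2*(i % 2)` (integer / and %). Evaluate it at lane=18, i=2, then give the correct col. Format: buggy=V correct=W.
buggy=2 correct=4

`(lane % 4) + 2*(i % 2)`[18,2]→2
lane 18: G=4 (18/4), T=2 (18%4)
i=2: r=4+8=12, c=2*2+0=4
col: 2 vs 4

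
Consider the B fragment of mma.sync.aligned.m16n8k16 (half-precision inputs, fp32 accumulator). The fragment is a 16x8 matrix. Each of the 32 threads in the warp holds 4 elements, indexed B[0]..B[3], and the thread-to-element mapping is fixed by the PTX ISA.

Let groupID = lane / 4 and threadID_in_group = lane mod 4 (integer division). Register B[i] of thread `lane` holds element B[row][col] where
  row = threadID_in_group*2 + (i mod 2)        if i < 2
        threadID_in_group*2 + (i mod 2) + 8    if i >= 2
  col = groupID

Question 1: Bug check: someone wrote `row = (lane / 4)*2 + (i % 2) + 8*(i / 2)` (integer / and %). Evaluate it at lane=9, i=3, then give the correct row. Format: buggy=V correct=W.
`(lane / 4)*2 + (i % 2) + 8*(i / 2)`[9,3]->13
L=9->gid=9>>2=2, tid=9&3=1
[3]->row 1·2+1+8=11  col gid=2
row: 13 vs 11

buggy=13 correct=11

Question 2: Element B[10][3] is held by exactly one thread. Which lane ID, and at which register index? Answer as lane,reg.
13,2

c=3⇒gr=3  r=10⇒Rb=1,th=1,odd=0
L=3*4+1=13  i=1*2+0=2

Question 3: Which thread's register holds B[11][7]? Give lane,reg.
c:7=>grp=7  r:11=>rB=1,tig=1,lo=1
L=7*4+1=29  i=1*2+1=3

29,3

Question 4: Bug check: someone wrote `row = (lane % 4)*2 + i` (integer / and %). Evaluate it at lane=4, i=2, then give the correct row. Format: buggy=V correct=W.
`(lane % 4)*2 + i`[4,2]->2
4: g=1,t=0
[2] (0*2+0+8,1) = (8,1)
row: 2 vs 8

buggy=2 correct=8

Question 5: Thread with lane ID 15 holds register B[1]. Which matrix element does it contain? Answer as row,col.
L=15->g=15>>2=3, t=15&3=3
[1]->row 3·2+1+0=7  col g=3

7,3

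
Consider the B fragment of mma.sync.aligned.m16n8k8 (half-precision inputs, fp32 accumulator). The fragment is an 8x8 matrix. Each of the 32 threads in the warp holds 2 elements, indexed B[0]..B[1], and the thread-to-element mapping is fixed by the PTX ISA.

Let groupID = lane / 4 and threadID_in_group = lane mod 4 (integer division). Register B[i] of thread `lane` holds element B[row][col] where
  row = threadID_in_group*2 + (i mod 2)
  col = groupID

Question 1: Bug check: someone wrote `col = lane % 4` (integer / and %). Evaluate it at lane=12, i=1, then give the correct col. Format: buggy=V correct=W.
buggy=0 correct=3

`lane % 4`[12,1]=>0
lane 12=>12/4=3, 12 mod 4=0
i=1  r:2·0+1=>1  c:3
col: 0 vs 3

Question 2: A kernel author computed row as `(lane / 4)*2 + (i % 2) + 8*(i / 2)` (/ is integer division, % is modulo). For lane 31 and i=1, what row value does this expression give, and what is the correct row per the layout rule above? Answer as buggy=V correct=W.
buggy=15 correct=7

`(lane / 4)*2 + (i % 2) + 8*(i / 2)`[31,1]->15
lane 31: g=7 (31/4), t=3 (31%4)
i=1: r=3*2+1=7, c=g=7
row: 15 vs 7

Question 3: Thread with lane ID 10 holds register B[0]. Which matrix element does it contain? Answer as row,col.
10: grp=2,tig=2
[0] (2*2+0,2) = (4,2)

4,2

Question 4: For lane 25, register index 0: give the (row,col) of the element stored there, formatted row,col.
25: gr=6,th=1
[0] (1*2+0,6) = (2,6)

2,6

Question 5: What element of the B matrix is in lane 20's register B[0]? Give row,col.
20: grp=5,tig=0
[0] (0*2+0,5) = (0,5)

0,5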